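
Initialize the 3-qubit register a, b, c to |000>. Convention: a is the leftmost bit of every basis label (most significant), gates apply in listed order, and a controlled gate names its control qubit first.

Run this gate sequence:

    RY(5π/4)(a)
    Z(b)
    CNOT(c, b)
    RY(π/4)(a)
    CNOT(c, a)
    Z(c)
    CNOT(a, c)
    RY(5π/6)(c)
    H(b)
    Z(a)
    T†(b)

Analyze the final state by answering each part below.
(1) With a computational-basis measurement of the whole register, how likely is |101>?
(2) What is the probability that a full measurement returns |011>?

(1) Outcome |101> occurs with probability 1/8 - sqrt(3)/16.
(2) Outcome |011> occurs with probability sqrt(3)/16 + 1/8.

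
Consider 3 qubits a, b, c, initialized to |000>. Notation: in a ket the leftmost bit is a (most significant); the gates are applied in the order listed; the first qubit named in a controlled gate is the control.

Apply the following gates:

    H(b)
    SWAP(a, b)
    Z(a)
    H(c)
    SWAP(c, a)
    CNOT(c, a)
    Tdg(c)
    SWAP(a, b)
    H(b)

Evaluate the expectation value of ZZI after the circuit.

The observable ZZI averages to 1.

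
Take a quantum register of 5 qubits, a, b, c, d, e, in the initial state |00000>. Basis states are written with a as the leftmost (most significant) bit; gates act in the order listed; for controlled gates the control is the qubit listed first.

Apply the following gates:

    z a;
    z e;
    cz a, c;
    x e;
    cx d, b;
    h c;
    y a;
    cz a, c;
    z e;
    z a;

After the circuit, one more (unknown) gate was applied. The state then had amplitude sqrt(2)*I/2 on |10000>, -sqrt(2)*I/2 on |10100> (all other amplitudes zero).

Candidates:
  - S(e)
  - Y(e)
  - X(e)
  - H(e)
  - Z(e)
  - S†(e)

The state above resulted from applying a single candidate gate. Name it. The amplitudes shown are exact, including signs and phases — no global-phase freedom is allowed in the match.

The unique candidate consistent with the amplitudes is X(e).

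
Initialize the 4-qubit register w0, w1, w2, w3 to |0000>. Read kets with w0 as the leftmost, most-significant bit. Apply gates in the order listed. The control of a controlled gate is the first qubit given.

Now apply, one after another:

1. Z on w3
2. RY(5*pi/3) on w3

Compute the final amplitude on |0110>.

|0110> carries amplitude 0 in the final state.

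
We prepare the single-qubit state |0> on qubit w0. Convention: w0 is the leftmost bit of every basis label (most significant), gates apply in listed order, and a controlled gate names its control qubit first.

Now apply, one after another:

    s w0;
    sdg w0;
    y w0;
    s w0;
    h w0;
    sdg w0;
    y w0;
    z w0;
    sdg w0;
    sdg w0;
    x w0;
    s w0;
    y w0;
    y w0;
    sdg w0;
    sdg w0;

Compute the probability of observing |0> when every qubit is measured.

Outcome |0> occurs with probability 1/2. Key observation: steps 12-15 multiply out to the identity, so the circuit reduces to the remaining gates.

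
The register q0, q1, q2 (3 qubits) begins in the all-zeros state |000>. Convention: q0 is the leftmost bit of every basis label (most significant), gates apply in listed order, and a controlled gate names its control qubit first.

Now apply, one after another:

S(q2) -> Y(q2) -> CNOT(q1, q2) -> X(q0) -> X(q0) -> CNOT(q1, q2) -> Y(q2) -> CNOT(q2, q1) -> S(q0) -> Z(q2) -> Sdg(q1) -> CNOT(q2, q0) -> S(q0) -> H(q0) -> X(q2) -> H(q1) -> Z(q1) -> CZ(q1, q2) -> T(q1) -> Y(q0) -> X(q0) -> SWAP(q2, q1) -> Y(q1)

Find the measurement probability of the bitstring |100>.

Outcome |100> occurs with probability 1/4. Key observation: the block from step 2 through step 7 cancels to the identity and can be dropped.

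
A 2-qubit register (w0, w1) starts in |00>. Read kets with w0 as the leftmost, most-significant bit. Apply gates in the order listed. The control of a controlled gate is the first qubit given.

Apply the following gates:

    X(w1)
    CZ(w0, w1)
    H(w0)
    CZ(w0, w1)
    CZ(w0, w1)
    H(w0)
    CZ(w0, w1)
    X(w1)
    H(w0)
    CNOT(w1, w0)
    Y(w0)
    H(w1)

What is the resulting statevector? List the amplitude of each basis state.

The resulting statevector has amplitude -I/2 on |00>, -I/2 on |01>, I/2 on |10>, I/2 on |11>. Key observation: the block from step 1 through step 8 cancels to the identity and can be dropped.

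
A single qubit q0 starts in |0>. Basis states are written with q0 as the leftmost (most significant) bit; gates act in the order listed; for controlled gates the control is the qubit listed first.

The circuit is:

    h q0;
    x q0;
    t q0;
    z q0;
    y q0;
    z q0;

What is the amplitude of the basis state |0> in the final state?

|0> carries amplitude sqrt(2)*exp(3*I*pi/4)/2 in the final state.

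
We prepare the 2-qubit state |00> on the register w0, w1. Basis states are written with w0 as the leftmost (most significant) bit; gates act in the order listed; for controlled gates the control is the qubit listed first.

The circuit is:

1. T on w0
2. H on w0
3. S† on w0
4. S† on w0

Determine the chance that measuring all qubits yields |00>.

The probability of measuring |00> is 1/2.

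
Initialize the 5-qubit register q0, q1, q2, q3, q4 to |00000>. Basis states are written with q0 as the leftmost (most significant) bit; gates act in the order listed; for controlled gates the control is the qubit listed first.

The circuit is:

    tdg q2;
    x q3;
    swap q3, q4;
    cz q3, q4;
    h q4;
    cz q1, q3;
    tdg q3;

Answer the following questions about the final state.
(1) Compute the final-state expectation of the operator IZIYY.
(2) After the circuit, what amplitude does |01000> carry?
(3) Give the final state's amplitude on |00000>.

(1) In the final state, IZIYY has expectation 0.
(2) The final state's coefficient on |01000> equals 0.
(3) The final state's coefficient on |00000> equals sqrt(2)/2.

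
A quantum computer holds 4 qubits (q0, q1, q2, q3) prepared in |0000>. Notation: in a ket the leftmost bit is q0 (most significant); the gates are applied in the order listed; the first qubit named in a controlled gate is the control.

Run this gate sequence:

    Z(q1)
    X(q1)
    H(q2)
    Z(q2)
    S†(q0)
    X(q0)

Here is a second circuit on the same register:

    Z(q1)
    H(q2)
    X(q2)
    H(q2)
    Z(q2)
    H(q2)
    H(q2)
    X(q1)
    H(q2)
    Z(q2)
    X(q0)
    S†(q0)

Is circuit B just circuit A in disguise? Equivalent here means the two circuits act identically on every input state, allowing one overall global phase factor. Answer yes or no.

No: there is an input state on which the two circuits produce genuinely different outputs (not merely differing by a phase).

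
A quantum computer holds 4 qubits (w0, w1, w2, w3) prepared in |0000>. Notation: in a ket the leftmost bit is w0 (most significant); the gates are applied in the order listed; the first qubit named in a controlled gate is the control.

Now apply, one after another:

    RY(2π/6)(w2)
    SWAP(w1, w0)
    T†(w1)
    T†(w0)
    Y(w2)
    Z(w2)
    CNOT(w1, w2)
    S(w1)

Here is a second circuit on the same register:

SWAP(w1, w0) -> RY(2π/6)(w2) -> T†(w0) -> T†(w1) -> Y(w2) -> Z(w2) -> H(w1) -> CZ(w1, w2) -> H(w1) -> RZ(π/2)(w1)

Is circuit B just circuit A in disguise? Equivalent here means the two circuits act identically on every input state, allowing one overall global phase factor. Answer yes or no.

No — the two circuits implement different unitaries, even allowing a global phase.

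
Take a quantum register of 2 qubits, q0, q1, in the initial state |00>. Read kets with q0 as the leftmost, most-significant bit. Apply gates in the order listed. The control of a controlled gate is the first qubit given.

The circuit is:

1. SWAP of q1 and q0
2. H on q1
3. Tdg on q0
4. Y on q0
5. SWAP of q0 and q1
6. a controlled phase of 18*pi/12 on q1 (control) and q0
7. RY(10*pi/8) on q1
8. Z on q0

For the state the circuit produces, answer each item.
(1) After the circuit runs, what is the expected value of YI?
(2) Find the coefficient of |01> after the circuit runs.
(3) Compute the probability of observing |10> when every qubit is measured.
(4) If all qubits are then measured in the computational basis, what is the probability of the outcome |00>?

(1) In the final state, YI has expectation 1.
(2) The final state's coefficient on |01> equals -I*sqrt(4 - 2*sqrt(2))/4.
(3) A full measurement returns |10> with probability sqrt(2)/8 + 1/4.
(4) A full measurement returns |00> with probability sqrt(2)/8 + 1/4.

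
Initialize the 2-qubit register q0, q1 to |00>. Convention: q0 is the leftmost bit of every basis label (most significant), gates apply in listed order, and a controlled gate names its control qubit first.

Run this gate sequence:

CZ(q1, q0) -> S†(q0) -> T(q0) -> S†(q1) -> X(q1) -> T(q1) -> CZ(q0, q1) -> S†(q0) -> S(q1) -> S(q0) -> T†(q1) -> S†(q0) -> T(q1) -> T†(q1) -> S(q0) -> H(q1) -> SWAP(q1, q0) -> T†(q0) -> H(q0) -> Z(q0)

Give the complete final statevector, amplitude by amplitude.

After the circuit, the state carries amplitude -exp(I*pi/4)/2 + I/2 on |00>, 0 on |01>, -I/2 - exp(I*pi/4)/2 on |10>, 0 on |11>. Key observation: gates 12-15 undo each other exactly, leaving only the rest of the circuit to track.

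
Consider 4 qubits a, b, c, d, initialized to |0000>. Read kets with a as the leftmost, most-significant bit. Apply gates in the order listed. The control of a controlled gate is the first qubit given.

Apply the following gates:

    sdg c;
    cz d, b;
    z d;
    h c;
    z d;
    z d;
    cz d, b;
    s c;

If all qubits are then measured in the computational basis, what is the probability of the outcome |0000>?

Outcome |0000> occurs with probability 1/2.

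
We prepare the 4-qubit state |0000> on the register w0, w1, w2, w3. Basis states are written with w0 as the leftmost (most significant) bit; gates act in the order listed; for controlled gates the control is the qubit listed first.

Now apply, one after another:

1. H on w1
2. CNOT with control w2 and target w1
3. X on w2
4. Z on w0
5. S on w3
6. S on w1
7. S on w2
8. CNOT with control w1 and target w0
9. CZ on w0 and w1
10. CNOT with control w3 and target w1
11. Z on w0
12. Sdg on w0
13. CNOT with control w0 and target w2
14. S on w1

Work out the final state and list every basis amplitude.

The final amplitudes are sqrt(2)*I/2 on |0010>, -sqrt(2)/2 on |1100>, and 0 on every other basis state.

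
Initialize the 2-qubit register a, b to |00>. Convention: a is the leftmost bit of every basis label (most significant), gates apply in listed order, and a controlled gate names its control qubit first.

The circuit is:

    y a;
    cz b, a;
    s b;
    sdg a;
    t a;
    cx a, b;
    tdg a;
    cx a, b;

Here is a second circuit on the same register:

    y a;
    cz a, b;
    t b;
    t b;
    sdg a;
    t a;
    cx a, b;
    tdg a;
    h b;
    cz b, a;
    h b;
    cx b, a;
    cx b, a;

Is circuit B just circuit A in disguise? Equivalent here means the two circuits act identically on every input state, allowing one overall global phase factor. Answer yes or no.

Yes, they are equivalent — the unitaries differ by at most a global phase.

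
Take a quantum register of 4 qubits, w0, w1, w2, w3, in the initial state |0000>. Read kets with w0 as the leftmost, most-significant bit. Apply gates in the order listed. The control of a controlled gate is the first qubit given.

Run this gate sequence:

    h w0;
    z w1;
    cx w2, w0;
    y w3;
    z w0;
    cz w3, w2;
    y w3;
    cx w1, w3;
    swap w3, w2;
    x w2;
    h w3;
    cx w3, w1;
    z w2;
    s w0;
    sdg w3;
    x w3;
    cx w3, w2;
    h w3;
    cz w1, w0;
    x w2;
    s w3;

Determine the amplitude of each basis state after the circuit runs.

After the circuit, the state carries amplitude 0 on |0000>, 0 on |0001>, -sqrt(2)/4 on |0010>, sqrt(2)*I/4 on |0011>, sqrt(2)*I/4 on |0100>, -sqrt(2)/4 on |0101>, 0 on |0110>, 0 on |0111>, 0 on |1000>, 0 on |1001>, sqrt(2)*I/4 on |1010>, sqrt(2)/4 on |1011>, -sqrt(2)/4 on |1100>, -sqrt(2)*I/4 on |1101>, 0 on |1110>, 0 on |1111>.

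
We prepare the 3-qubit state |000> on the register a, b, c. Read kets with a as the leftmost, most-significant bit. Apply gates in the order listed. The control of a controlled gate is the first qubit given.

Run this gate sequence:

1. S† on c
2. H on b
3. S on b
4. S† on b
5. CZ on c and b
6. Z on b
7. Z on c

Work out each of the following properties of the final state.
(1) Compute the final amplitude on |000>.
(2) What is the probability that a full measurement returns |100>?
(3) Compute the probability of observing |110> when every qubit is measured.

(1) The amplitude on |000> is sqrt(2)/2. Key observation: the block from step 3 through step 4 cancels to the identity and can be dropped.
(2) A full measurement returns |100> with probability 0.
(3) A full measurement returns |110> with probability 0.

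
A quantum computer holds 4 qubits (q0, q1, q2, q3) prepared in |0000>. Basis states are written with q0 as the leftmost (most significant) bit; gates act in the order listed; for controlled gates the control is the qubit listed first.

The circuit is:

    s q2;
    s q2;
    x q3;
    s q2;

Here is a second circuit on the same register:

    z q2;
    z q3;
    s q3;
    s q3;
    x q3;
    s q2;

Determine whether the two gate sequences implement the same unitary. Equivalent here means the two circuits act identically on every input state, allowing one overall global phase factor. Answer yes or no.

Yes: on every input state the two circuits agree up to one overall phase factor.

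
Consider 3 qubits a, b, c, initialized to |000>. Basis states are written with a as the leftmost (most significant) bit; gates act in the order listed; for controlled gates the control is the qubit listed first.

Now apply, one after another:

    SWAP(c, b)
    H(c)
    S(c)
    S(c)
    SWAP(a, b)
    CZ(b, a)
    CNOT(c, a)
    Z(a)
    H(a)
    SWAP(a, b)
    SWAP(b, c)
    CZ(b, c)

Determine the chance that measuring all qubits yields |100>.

Outcome |100> occurs with probability 0.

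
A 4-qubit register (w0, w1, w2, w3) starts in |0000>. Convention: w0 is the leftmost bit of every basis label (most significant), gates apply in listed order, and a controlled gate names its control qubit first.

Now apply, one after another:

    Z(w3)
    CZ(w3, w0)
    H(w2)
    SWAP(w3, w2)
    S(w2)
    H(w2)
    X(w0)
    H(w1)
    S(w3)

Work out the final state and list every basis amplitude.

The resulting statevector has amplitude 0 on |0000>, 0 on |0001>, 0 on |0010>, 0 on |0011>, 0 on |0100>, 0 on |0101>, 0 on |0110>, 0 on |0111>, sqrt(2)/4 on |1000>, sqrt(2)*I/4 on |1001>, sqrt(2)/4 on |1010>, sqrt(2)*I/4 on |1011>, sqrt(2)/4 on |1100>, sqrt(2)*I/4 on |1101>, sqrt(2)/4 on |1110>, sqrt(2)*I/4 on |1111>.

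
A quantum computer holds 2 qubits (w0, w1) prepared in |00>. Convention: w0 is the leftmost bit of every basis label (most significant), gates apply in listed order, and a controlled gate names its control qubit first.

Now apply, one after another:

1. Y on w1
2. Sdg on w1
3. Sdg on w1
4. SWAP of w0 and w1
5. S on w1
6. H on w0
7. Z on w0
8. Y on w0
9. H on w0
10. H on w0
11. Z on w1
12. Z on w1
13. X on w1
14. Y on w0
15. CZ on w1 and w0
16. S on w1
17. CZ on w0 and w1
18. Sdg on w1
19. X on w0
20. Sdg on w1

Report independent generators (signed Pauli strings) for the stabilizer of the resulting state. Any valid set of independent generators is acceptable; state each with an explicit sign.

One valid set of independent stabilizer generators is +XI, -IZ (any independent generating set of the same group is equally correct). Key observation: gates 9-10 undo each other exactly, leaving only the rest of the circuit to track.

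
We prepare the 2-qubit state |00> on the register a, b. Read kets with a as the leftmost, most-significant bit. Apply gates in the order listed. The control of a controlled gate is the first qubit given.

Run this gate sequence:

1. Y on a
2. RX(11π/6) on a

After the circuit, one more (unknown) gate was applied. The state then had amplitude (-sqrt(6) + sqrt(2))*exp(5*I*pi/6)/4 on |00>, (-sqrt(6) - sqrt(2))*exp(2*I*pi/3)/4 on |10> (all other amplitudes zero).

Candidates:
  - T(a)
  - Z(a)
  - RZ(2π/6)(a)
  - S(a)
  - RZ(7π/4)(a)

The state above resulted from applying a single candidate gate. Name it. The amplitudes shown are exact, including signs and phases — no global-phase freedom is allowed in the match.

The unique candidate consistent with the amplitudes is RZ(2π/6)(a).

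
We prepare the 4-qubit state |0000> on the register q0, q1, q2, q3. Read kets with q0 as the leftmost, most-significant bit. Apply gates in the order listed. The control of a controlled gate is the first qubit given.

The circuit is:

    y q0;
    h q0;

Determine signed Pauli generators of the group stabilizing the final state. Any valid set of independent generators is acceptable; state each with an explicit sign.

The stabilizer group can be generated by -XIII, +IZII, +IIZI, +IIIZ, among other valid generating sets.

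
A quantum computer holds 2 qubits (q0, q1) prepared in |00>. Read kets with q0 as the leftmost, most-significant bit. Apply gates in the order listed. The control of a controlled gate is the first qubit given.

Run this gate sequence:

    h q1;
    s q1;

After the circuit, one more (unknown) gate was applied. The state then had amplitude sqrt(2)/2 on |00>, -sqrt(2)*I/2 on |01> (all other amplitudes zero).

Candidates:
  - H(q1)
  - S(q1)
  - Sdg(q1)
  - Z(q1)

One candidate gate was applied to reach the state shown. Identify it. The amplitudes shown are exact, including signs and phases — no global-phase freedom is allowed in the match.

It was Z(q1) that produced the state shown.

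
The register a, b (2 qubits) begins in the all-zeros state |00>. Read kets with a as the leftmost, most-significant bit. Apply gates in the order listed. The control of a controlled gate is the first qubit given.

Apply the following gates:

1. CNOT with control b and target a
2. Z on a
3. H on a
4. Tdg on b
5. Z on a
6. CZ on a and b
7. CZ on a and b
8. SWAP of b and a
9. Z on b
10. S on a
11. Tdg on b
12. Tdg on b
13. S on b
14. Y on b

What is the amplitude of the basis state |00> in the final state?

|00> carries amplitude -sqrt(2)*I/2 in the final state. Key observation: the block from step 6 through step 7 cancels to the identity and can be dropped.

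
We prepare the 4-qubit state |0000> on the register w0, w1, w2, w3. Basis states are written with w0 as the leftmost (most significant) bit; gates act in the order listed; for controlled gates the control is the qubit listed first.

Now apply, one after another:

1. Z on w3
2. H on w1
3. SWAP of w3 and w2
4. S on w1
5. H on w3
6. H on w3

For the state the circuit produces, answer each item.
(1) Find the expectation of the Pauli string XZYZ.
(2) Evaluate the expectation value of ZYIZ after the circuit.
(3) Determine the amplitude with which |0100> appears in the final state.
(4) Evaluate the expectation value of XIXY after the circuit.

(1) The observable XZYZ averages to 0. Key observation: gates 5-6 undo each other exactly, leaving only the rest of the circuit to track.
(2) The observable ZYIZ averages to 1.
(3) The final state's coefficient on |0100> equals sqrt(2)*I/2.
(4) In the final state, XIXY has expectation 0.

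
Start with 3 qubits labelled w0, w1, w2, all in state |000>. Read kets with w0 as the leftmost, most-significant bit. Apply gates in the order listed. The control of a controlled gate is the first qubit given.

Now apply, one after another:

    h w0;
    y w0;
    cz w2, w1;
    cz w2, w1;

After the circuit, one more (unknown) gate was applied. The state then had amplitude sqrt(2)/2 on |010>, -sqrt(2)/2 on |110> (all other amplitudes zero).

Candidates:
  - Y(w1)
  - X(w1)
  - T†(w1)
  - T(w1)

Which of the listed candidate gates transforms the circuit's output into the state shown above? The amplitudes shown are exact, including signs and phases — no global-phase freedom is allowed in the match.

The applied gate was Y(w1). Key observation: steps 3-4 multiply out to the identity, so the circuit reduces to the remaining gates.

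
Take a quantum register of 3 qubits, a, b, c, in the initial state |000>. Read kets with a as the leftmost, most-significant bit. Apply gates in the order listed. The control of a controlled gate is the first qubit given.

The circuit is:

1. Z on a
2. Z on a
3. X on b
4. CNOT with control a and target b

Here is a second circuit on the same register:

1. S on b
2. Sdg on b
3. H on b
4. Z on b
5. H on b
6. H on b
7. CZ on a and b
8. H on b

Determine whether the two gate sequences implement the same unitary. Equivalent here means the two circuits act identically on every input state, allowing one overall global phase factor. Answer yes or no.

Yes: on every input state the two circuits agree up to one overall phase factor.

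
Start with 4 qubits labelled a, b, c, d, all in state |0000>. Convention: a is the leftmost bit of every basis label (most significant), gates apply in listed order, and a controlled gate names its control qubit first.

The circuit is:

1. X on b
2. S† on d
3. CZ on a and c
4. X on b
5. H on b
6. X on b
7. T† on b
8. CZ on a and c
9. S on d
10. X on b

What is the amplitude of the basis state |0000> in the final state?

|0000> carries amplitude -sqrt(2)*exp(3*I*pi/4)/2 in the final state.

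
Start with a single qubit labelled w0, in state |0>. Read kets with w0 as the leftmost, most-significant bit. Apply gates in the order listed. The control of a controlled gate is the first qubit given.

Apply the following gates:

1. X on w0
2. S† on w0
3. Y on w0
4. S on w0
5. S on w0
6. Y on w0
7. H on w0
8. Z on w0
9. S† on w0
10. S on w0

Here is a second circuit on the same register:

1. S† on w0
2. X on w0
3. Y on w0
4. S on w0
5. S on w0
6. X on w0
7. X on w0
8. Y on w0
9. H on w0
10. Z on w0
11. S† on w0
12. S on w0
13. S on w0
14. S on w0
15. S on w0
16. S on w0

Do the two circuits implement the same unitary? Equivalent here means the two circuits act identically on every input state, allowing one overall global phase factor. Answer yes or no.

No, they are not equivalent — no single phase factor reconciles the two unitaries.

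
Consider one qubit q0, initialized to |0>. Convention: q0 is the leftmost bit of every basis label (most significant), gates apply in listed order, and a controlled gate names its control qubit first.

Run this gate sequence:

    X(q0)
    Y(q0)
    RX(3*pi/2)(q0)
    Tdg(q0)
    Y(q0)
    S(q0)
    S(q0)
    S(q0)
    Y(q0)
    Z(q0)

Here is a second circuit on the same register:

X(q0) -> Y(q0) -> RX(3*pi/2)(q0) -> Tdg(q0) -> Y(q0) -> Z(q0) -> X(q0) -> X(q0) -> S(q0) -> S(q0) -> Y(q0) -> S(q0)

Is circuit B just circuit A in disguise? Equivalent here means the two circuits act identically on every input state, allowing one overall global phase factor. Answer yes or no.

No, they are not equivalent — no single phase factor reconciles the two unitaries.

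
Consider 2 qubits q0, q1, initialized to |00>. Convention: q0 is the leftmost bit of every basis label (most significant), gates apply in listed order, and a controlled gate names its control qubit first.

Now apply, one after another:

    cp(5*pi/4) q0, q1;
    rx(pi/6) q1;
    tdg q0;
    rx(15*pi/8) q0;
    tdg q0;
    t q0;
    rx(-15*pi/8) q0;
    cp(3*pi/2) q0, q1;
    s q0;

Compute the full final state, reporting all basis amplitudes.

The resulting statevector has amplitude sqrt(2)/4 + sqrt(6)/4 on |00>, I*(-sqrt(6) + sqrt(2))/4 on |01>, 0 on |10>, 0 on |11>. Key observation: steps 4-7 multiply out to the identity, so the circuit reduces to the remaining gates.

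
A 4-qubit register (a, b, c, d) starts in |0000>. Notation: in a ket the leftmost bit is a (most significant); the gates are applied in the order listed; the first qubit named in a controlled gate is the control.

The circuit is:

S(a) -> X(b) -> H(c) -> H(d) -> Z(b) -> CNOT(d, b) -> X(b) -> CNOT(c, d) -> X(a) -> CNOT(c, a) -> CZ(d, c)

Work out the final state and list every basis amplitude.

The resulting statevector has amplitude 1/2 on |0011>, -1/2 on |0110>, -1/2 on |1000>, -1/2 on |1101>, and 0 on every other basis state.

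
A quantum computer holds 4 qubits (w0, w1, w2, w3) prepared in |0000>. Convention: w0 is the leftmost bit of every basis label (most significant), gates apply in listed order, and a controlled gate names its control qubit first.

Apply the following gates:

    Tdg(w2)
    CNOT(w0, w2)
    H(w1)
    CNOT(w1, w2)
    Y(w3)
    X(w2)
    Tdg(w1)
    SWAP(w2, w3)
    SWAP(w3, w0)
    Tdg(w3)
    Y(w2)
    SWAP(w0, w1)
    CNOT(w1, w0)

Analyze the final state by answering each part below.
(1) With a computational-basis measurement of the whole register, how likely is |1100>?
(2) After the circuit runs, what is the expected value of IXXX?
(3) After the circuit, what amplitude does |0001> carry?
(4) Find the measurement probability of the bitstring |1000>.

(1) Outcome |1100> occurs with probability 1/2.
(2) The expectation value of IXXX is 0.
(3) |0001> carries amplitude 0 in the final state.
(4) The probability of measuring |1000> is 1/2.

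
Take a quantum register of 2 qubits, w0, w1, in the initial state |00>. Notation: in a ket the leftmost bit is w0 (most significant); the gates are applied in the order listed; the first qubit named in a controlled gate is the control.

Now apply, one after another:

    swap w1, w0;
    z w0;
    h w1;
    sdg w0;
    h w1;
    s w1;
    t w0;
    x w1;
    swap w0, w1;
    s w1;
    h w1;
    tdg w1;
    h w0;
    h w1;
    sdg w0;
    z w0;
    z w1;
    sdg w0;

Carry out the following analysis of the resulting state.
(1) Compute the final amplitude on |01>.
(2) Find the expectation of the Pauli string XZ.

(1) |01> carries amplitude sqrt(2)*(-1 - exp(3*I*pi/4))/4 in the final state.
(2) The observable XZ averages to -sqrt(2)/2.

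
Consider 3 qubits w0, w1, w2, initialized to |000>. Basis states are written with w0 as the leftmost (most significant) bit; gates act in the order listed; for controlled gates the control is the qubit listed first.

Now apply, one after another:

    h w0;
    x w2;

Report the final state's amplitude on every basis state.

The final amplitudes are sqrt(2)/2 on |001>, sqrt(2)/2 on |101>, and 0 on every other basis state.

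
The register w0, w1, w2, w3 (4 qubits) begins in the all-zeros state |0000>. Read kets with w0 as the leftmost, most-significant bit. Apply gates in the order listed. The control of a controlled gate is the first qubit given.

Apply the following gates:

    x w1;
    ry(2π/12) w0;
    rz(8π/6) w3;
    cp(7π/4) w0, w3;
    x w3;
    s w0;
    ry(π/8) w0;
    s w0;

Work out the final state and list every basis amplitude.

The final amplitudes are sqrt(6)*exp(-2*I*pi/3)*cos(pi/16)/4 + sqrt(2)*exp(-2*I*pi/3)*cos(pi/16)/4 + sqrt(2)*I*exp(-2*I*pi/3)*sin(pi/16)/4 - sqrt(6)*I*exp(-2*I*pi/3)*sin(pi/16)/4 on |0101>, sqrt(2)*exp(-2*I*pi/3)*cos(pi/16)/4 + sqrt(6)*I*exp(-2*I*pi/3)*sin(pi/16)/4 + sqrt(2)*I*exp(-2*I*pi/3)*sin(pi/16)/4 - sqrt(6)*exp(-2*I*pi/3)*cos(pi/16)/4 on |1101>, and 0 on every other basis state.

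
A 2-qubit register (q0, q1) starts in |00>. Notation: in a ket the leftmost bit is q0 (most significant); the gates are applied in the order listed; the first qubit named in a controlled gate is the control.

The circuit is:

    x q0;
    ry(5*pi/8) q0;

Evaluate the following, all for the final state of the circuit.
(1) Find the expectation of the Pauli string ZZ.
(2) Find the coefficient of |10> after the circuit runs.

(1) The expectation value of ZZ is sqrt(2 - sqrt(2))/2.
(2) The amplitude on |10> is cos(5*pi/16).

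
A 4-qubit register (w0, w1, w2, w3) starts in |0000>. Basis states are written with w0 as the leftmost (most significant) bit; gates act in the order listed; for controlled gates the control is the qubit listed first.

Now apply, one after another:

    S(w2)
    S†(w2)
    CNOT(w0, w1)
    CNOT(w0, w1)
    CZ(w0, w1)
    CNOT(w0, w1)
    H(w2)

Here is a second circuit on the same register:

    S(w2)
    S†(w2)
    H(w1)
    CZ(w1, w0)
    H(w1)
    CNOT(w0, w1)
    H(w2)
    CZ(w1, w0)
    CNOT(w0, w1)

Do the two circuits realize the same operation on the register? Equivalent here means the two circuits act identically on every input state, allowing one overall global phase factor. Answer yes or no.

Yes: on every input state the two circuits agree up to one overall phase factor.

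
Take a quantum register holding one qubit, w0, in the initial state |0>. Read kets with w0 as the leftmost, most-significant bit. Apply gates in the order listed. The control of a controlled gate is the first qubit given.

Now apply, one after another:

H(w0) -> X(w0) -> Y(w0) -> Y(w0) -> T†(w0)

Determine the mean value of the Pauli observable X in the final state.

The expectation value of X is sqrt(2)/2.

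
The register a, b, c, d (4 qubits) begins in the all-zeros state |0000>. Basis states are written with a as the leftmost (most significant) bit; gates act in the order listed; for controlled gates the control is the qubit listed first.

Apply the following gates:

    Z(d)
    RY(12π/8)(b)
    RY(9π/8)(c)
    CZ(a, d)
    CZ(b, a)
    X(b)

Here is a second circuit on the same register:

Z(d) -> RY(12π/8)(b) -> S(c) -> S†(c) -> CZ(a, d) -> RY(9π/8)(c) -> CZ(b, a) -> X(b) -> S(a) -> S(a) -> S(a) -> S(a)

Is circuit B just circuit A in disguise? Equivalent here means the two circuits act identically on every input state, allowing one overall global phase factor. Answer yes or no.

Yes: on every input state the two circuits agree up to one overall phase factor.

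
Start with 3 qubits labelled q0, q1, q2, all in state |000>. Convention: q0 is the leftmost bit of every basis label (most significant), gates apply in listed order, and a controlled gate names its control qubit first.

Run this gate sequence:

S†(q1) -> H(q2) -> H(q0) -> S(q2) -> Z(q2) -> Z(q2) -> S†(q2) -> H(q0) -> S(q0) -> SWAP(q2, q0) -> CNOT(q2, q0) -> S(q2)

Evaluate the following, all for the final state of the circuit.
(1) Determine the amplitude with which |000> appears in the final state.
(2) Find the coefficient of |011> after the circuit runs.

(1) The final state's coefficient on |000> equals sqrt(2)/2. Key observation: gates 3-8 undo each other exactly, leaving only the rest of the circuit to track.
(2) The amplitude on |011> is 0.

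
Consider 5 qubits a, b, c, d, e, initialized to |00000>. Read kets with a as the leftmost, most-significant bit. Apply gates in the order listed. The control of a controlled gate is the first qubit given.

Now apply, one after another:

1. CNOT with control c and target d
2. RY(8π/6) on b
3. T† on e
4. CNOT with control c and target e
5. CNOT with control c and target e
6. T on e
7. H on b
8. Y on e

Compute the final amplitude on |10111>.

The amplitude on |10111> is 0. Key observation: gates 3-6 undo each other exactly, leaving only the rest of the circuit to track.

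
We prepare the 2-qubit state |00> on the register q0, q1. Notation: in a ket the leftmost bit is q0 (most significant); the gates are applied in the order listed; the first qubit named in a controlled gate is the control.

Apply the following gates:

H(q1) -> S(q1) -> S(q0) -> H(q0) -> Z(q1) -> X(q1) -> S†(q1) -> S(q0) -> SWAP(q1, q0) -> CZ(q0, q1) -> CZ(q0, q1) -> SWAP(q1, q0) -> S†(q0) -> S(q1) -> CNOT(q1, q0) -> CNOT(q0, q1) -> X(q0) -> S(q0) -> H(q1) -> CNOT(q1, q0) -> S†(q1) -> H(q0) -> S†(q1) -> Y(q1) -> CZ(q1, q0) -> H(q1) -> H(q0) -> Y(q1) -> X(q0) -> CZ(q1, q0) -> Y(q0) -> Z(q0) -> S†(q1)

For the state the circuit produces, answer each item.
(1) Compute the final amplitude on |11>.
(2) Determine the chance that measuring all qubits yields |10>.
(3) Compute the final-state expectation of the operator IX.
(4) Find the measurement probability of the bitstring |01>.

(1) The amplitude on |11> is 1/2. Key observation: gates 7-14 undo each other exactly, leaving only the rest of the circuit to track.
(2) A full measurement returns |10> with probability 1/4.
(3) In the final state, IX has expectation 1.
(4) A full measurement returns |01> with probability 1/4.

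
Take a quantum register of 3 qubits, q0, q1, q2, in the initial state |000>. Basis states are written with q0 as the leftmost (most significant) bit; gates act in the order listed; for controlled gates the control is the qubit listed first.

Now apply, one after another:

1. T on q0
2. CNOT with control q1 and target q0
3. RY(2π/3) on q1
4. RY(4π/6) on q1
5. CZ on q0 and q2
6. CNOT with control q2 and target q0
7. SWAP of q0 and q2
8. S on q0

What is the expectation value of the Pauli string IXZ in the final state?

The observable IXZ averages to -sqrt(3)/2.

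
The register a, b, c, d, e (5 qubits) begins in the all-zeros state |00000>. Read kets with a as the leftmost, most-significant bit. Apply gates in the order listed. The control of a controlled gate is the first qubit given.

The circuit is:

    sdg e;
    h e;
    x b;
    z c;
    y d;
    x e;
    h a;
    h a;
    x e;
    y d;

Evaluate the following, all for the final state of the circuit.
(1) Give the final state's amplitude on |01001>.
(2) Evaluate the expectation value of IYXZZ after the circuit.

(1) The amplitude on |01001> is sqrt(2)/2. Key observation: gates 5-10 undo each other exactly, leaving only the rest of the circuit to track.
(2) In the final state, IYXZZ has expectation 0.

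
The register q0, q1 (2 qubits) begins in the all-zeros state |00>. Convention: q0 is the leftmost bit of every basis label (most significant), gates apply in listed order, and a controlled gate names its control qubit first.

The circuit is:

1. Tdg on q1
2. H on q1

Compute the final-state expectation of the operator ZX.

The observable ZX averages to 1.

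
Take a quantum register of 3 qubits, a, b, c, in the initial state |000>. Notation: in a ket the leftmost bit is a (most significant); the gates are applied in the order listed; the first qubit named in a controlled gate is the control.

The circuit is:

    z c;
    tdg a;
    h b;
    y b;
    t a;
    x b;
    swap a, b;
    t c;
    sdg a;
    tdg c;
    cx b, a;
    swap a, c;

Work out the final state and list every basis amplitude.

The final amplitudes are sqrt(2)*I/2 on |000>, -sqrt(2)/2 on |001>, and 0 on every other basis state.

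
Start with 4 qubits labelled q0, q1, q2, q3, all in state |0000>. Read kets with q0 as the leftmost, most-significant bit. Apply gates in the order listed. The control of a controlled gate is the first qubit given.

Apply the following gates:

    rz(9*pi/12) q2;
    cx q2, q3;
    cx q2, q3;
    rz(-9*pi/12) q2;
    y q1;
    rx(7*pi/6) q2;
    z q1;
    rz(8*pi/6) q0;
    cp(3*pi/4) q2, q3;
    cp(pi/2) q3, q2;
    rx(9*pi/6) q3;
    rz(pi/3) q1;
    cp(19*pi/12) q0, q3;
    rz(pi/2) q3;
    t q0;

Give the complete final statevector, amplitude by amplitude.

The resulting statevector has amplitude (-1 + sqrt(3))*exp(3*I*pi/4)/4 on |0100>, (1 - sqrt(3))*exp(3*I*pi/4)/4 on |0101>, (-sqrt(3) - 1)*exp(I*pi/4)/4 on |0110>, exp(I*pi/4)/4 + sqrt(3)*exp(I*pi/4)/4 on |0111>, and 0 on every other basis state. Key observation: gates 1-4 undo each other exactly, leaving only the rest of the circuit to track.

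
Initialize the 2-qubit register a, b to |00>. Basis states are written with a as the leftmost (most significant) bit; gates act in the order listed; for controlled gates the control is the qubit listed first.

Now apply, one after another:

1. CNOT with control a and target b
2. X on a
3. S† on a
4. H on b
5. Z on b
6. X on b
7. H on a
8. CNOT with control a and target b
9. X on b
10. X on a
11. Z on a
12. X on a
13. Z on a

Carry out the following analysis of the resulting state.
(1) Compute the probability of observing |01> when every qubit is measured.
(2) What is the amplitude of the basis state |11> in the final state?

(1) Outcome |01> occurs with probability 1/4.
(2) The amplitude on |11> is -I/2.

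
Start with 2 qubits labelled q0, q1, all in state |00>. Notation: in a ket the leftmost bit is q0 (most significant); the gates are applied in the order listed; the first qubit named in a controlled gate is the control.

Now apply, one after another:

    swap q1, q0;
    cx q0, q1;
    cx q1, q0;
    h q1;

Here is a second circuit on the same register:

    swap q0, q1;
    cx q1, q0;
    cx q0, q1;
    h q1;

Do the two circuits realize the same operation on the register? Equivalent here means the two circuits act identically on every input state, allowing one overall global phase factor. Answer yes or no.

No — the two circuits implement different unitaries, even allowing a global phase.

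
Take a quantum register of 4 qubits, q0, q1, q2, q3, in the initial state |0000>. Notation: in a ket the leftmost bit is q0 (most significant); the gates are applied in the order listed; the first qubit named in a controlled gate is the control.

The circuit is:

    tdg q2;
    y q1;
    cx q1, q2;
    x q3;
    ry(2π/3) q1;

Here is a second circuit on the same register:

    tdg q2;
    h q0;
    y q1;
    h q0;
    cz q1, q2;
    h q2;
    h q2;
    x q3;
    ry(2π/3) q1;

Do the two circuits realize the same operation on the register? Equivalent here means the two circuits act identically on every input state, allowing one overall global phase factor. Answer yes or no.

No — the two circuits implement different unitaries, even allowing a global phase.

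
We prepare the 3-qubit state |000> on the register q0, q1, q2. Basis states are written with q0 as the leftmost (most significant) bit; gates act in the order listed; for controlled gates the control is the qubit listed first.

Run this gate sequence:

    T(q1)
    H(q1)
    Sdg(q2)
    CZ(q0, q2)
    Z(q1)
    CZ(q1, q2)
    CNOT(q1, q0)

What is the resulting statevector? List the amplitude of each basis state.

The final amplitudes are sqrt(2)/2 on |000>, -sqrt(2)/2 on |110>, and 0 on every other basis state.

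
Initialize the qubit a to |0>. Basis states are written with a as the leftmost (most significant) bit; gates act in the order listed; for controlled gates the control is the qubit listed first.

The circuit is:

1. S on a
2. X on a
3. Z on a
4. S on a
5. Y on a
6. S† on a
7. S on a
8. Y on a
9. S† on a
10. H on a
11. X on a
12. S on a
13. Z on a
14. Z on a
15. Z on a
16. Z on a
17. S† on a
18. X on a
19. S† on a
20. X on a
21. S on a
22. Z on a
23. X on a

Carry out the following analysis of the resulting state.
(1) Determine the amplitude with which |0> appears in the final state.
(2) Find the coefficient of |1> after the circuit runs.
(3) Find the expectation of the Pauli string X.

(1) The amplitude on |0> is sqrt(2)*I/2. Key observation: steps 12-17 multiply out to the identity, so the circuit reduces to the remaining gates.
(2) The final state's coefficient on |1> equals -sqrt(2)*I/2.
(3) The expectation value of X is -1.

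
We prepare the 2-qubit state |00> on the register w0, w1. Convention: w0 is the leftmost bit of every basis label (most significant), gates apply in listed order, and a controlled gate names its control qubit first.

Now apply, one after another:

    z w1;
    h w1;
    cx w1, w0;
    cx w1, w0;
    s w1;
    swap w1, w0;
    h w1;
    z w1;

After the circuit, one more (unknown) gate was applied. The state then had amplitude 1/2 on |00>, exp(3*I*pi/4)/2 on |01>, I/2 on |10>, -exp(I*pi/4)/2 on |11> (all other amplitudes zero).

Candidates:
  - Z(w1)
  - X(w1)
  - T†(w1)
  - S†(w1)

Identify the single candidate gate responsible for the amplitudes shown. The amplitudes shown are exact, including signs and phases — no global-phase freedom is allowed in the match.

The applied gate was T†(w1).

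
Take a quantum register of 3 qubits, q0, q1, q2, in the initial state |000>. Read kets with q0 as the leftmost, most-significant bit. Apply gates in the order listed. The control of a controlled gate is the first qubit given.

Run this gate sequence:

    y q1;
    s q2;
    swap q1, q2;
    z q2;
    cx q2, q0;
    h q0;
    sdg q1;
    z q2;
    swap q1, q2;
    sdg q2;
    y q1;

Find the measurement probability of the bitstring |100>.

The probability of measuring |100> is 1/2.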